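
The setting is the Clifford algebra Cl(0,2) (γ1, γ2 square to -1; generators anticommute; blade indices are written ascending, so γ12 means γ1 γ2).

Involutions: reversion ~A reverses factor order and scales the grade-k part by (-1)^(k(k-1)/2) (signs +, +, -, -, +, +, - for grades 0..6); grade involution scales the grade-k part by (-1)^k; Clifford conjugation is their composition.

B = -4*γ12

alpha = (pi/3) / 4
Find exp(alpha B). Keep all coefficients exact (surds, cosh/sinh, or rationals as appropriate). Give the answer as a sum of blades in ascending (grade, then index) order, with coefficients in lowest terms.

B^2 = (-4)^2*(γ12)^2 = 16*(-1) = -16 (a basis 2-blade squares to minus the product of its generators' squares).
B^2 = -16 — since the square is negative, the closed form is circular: l = 4, alpha*l = pi/3, so exp(alpha B) = cos(pi/3) + (sin(pi/3)/4)*B = 1/2 + (sqrt(3)/8)*B.
Answer: 1/2 - sqrt(3)/2*γ12


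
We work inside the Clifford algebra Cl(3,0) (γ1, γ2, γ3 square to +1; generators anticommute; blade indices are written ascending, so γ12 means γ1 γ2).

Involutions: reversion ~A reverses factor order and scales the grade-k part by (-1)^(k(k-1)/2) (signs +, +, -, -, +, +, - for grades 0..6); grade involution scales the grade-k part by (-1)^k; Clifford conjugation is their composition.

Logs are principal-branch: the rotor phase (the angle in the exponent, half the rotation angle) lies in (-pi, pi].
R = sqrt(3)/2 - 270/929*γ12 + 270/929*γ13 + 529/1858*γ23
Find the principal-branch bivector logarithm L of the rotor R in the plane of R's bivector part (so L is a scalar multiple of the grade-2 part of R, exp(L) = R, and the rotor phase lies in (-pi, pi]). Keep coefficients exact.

The scalar part of R is sqrt(3)/2, which fixes the principal-branch rotor phase; the unit plane is then the bivector part divided by the sine of that phase, and L is that plane scaled by the phase.
Concretely: cos(phase) = sqrt(3)/2 gives phase = ±pi/6, and since phase/sin(phase) is even the sign is immaterial: L = (phase/sin(phase)) * <R>_2 = (pi/3) * <R>_2.
Answer: -90*pi/929*γ12 + 90*pi/929*γ13 + 529*pi/5574*γ23


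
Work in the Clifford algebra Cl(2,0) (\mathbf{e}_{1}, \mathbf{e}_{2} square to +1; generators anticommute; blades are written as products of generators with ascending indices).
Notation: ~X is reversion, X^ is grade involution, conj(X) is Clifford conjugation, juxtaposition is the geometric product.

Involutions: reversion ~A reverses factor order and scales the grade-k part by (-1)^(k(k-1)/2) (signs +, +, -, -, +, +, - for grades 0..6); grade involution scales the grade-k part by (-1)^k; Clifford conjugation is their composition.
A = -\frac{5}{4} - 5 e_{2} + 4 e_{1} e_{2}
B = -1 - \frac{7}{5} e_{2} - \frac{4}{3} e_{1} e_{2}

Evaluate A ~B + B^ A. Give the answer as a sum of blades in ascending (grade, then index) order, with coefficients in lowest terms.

first term: \frac{35}{12} + \frac{16}{15} e_{1} + \frac{27}{4} e_{2} - \frac{17}{3} e_{1} e_{2}
second term: -\frac{5}{12} + \frac{16}{15} e_{1} + \frac{13}{4} e_{2} - \frac{7}{3} e_{1} e_{2}
Answer: \frac{5}{2} + \frac{32}{15} e_{1} + 10 e_{2} - 8 e_{1} e_{2}


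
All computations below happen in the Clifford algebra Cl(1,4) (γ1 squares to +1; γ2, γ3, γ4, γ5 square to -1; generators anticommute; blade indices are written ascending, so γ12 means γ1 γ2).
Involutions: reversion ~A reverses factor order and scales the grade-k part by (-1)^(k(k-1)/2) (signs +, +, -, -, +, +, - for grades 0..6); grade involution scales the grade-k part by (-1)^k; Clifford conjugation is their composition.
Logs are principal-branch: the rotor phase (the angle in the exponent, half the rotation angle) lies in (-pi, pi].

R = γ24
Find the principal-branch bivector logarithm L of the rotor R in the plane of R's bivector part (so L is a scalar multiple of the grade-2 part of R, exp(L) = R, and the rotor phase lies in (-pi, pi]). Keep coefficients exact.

The scalar part of R is 0, which pins the rotor phase on the principal branch; dividing the bivector part by the sine of that phase recovers the unit plane, and L is the phase times that plane.
Concretely: cos(phase) = 0 gives phase = ±pi/2, and since phase/sin(phase) is even the sign is immaterial: L = (phase/sin(phase)) * <R>_2 = (pi/2) * <R>_2.
Answer: pi/2*γ24


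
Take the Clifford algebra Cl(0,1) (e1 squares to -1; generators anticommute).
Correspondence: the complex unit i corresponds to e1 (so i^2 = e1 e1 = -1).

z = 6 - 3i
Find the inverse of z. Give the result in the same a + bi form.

In blades: z = 6 - 3*e1.
With qbar = 6 + 3*e1 (scalar fixed, mapped units negated), z qbar = 45 (the sum of squared coefficients), so z^-1 = qbar / (45) = 2/15 + 1/15*e1; translating back:
Answer: 2/15 + 1/15*i


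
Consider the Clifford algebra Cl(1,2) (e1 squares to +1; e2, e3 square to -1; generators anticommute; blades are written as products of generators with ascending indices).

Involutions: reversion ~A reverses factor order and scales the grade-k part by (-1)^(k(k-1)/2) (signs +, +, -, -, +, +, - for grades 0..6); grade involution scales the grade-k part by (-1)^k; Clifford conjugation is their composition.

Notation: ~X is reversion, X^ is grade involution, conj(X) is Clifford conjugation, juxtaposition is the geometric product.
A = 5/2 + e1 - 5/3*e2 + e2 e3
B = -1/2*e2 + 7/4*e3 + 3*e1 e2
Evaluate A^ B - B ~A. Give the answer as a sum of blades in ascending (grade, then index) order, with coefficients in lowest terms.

first term: 5/6 + 5*e1 - 6*e2 + 31/8*e3 + 8*e1 e2 + 5/4*e1 e3 + 35/12*e2 e3
second term: -5/6 + 5*e1 - 6*e2 + 31/8*e3 + 8*e1 e2 + 5/4*e1 e3 + 35/12*e2 e3
Answer: 5/3


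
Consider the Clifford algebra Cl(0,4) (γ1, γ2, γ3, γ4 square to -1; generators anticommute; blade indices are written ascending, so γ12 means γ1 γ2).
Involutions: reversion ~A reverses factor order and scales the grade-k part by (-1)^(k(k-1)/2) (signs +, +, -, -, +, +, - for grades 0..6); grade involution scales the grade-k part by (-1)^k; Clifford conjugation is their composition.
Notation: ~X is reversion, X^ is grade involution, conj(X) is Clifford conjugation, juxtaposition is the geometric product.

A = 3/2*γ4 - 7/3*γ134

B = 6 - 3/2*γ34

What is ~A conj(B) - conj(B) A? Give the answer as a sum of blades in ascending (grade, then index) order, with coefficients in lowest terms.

first term: -7/2*γ1 + 9/4*γ3 + 9*γ4 + 14*γ134
second term: 7/2*γ1 - 9/4*γ3 + 9*γ4 - 14*γ134
Answer: -7*γ1 + 9/2*γ3 + 28*γ134


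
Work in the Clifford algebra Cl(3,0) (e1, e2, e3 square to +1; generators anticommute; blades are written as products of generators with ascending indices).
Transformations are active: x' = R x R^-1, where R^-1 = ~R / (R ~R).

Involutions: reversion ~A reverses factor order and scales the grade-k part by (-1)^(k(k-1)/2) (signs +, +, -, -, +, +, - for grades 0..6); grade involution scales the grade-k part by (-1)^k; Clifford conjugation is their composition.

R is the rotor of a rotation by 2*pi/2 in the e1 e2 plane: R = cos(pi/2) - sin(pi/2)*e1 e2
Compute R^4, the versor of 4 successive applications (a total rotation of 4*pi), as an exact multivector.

Because a rotor carries half the rotation angle, composing 4 copies of this e1 e2-plane rotor multiplies the phase: 4*(pi/2) = 2*pi, hence R^4 = cos(2*pi) - sin(2*pi)*e1 e2.
cos(2*pi) = 1 and sin(2*pi) = 0, so R^4 = 1. The total rotation 4*pi is 2 full turns, so every vector returns to itself, yet the rotor is +1, back on the identity sheet (an even number of 2*pi turns).
Answer: 1


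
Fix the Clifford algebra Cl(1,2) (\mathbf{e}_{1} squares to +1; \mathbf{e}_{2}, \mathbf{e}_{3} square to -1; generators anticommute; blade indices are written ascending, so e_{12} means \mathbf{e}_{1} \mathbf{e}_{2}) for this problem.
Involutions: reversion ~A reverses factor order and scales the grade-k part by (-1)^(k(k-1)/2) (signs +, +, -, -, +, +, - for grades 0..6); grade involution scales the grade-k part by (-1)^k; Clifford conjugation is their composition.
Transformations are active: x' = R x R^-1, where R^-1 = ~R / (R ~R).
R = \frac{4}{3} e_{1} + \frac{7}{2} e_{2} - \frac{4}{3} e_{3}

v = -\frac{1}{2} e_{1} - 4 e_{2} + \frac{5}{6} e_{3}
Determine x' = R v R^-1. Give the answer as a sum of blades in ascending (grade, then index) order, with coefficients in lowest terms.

~R = \frac{4}{3} e_{1} + \frac{7}{2} e_{2} - \frac{4}{3} e_{3}, and R ~R = -\frac{49}{4}, so R^-1 = ~R / (-\frac{49}{4}).
R v = \frac{130}{9} - \frac{43}{12} e_{12} + \frac{4}{9} e_{13} - \frac{29}{12} e_{23}
Answer: -\frac{6997}{2646} e_{1} - \frac{268}{63} e_{2} + \frac{6115}{2646} e_{3}


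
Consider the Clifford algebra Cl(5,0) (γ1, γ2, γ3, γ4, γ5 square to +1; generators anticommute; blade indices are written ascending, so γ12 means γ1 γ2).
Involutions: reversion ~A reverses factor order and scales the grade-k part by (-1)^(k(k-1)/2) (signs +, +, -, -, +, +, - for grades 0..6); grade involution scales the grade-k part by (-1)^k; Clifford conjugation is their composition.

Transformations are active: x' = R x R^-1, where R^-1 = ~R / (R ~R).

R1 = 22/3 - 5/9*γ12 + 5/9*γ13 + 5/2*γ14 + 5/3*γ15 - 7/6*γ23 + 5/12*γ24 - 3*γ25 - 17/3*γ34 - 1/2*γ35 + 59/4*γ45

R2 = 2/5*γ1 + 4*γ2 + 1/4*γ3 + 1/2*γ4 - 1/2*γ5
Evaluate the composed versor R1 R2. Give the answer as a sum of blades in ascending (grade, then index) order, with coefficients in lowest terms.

Distribute over the terms of R2 (each basis-blade product reordered to ascending indices, repeated generators contracted through their squares):
R1 (2/5*γ1) = 44/15*γ1 + 2/9*γ2 - 2/9*γ3 - γ4 - 2/3*γ5 - 7/15*γ123 + 1/6*γ124 - 6/5*γ125 - 34/15*γ134 - 1/5*γ135 + 59/10*γ145
R1 (4*γ2) = -20/9*γ1 + 88/3*γ2 + 14/3*γ3 - 5/3*γ4 + 12*γ5 - 20/9*γ123 - 10*γ124 - 20/3*γ125 - 68/3*γ234 - 2*γ235 + 59*γ245
R1 (1/4*γ3) = 5/36*γ1 - 7/24*γ2 + 11/6*γ3 + 17/12*γ4 + 1/8*γ5 - 5/36*γ123 - 5/8*γ134 - 5/12*γ135 - 5/48*γ234 + 3/4*γ235 + 59/16*γ345
R1 (1/2*γ4) = 5/4*γ1 + 5/24*γ2 - 17/6*γ3 + 11/3*γ4 - 59/8*γ5 - 5/18*γ124 + 5/18*γ134 - 5/6*γ145 - 7/12*γ234 + 3/2*γ245 + 1/4*γ345
R1 (-1/2*γ5) = -5/6*γ1 + 3/2*γ2 + 1/4*γ3 - 59/8*γ4 - 11/3*γ5 + 5/18*γ125 - 5/18*γ135 - 5/4*γ145 + 7/12*γ235 - 5/24*γ245 + 17/6*γ345
Summing the partial products and collecting blades:
Answer: 19/15*γ1 + 1115/36*γ2 + 133/36*γ3 - 119/24*γ4 + 5/12*γ5 - 509/180*γ123 - 91/9*γ124 - 683/90*γ125 - 941/360*γ134 - 161/180*γ135 + 229/60*γ145 - 1121/48*γ234 - 2/3*γ235 + 1447/24*γ245 + 325/48*γ345


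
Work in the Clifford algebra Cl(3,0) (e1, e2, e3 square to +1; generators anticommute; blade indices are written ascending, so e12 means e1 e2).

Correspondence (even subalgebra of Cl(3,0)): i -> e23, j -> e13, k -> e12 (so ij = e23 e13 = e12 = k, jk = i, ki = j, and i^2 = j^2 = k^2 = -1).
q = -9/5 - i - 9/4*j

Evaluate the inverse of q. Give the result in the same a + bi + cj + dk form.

In blades: q = -9/5 - 9/4*e13 - e23.
With qbar = -9/5 + 9/4*e13 + e23 (scalar fixed, mapped units negated), q qbar = 3721/400 (the sum of squared coefficients), so q^-1 = qbar / (3721/400) = -720/3721 + 900/3721*e13 + 400/3721*e23; translating back:
Answer: -720/3721 + 400/3721*i + 900/3721*j


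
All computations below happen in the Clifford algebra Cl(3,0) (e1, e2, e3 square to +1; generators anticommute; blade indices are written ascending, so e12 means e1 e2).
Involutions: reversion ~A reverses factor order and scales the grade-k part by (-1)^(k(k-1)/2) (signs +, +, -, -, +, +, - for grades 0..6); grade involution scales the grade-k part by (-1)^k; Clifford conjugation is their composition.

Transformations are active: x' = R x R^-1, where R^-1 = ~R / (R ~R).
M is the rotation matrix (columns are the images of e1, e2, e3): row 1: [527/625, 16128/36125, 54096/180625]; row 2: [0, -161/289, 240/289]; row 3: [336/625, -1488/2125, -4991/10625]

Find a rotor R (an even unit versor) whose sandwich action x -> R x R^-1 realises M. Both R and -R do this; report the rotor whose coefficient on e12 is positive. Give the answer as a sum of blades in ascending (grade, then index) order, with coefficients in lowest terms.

Method: write R = a + b12*e12 + b13*e13 + b23*e23 with a^2 + b12^2 + b13^2 + b23^2 = 1 (so R^-1 = ~R). Expanding the columns R e_j ~R gives tr M = 4a^2 - 1 and, from the antisymmetric part, M21 - M12 = -4a*b12, M13 - M31 = 4a*b13, M32 - M23 = -4a*b23.
Here tr M = -33169/180625, so a^2 = (1 + tr M)/4 = 36864/180625 and a = ±192/425. Taking a = 192/425: M21 - M12 = -16128/36125, M13 - M31 = -43008/180625, M32 - M23 = -55296/36125, giving b12 = 21/85, b13 = -56/425, b23 = 72/85, i.e. R = 192/425 + 21/85*e12 - 56/425*e13 + 72/85*e23.
Its e12 coefficient is already positive.
Answer: 192/425 + 21/85*e12 - 56/425*e13 + 72/85*e23. Sheet selection: the two-to-one cover makes ±R indistinguishable at the matrix level (trace -33169/180625), so uniqueness comes from the required sign on e12.


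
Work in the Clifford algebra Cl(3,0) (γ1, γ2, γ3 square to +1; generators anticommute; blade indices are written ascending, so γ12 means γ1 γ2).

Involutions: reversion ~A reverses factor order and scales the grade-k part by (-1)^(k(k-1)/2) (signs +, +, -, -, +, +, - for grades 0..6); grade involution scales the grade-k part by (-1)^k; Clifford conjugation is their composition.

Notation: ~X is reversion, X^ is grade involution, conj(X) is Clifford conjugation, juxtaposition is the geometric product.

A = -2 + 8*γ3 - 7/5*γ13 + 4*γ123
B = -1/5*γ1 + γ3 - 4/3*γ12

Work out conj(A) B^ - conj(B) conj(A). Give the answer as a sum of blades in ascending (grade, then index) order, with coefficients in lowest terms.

first term: 8 - 9/5*γ1 + 529/75*γ3 - 4/3*γ12 + 8/5*γ13 - 16/15*γ23 + 32/3*γ123
second term: 8 + γ1 - 229/75*γ3 - 20/3*γ12 - 8/5*γ13 - 16/15*γ23 - 32/3*γ123
Answer: -14/5*γ1 + 758/75*γ3 + 16/3*γ12 + 16/5*γ13 + 64/3*γ123


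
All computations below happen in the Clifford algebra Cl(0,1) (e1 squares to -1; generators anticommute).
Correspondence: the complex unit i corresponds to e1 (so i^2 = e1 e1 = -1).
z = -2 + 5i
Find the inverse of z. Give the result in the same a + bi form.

In blades: z = -2 + 5*e1.
With qbar = -2 - 5*e1 (scalar fixed, mapped units negated), z qbar = 29 (the sum of squared coefficients), so z^-1 = qbar / (29) = -2/29 - 5/29*e1; translating back:
Answer: -2/29 - 5/29*i


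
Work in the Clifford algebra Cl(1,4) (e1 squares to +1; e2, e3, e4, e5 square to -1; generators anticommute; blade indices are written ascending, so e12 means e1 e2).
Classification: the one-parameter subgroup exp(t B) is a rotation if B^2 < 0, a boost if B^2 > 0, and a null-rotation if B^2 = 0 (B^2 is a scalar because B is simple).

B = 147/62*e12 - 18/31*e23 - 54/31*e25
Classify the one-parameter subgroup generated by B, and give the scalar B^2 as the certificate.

B^2 term by term: the squares give (147/62)^2*(e12)^2 + (-18/31)^2*(e23)^2 + (-54/31)^2*(e25)^2 = 21609/3844*(+1) + 324/961*(-1) + 2916/961*(-1) = 9/4 (each basis 2-blade squares to minus the product of its generators' squares); cross terms between blades sharing an index anticommute and cancel. So B^2 = 9/4.
Answer: boost, certificate B^2 = 9/4. Check the certificate: B^2 = 9/4, and that sign is decisive whatever form B takes.


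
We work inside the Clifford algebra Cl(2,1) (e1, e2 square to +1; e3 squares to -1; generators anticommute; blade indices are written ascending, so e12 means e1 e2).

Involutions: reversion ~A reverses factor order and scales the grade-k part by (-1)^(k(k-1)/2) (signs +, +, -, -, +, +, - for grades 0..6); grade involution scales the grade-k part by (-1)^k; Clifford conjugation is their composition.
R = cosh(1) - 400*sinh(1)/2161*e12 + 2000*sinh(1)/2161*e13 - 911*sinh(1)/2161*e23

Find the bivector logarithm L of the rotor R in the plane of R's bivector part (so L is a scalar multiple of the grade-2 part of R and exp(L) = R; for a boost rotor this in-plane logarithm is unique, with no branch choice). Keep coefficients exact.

The scalar part of R is cosh(1), which determines |rapidity| via cosh; the sign lives in the bivector part, and pairing them (bivector part over sinh of the rapidity = the plane) gives the unique in-plane L = rapidity * plane.
Concretely: cosh(rapidity) = cosh(1) gives rapidity = ±1, and since rapidity/sinh(rapidity) is even the sign is immaterial: L = (rapidity/sinh(rapidity)) * <R>_2 = (1/sinh(1)) * <R>_2.
Answer: -400/2161*e12 + 2000/2161*e13 - 911/2161*e23


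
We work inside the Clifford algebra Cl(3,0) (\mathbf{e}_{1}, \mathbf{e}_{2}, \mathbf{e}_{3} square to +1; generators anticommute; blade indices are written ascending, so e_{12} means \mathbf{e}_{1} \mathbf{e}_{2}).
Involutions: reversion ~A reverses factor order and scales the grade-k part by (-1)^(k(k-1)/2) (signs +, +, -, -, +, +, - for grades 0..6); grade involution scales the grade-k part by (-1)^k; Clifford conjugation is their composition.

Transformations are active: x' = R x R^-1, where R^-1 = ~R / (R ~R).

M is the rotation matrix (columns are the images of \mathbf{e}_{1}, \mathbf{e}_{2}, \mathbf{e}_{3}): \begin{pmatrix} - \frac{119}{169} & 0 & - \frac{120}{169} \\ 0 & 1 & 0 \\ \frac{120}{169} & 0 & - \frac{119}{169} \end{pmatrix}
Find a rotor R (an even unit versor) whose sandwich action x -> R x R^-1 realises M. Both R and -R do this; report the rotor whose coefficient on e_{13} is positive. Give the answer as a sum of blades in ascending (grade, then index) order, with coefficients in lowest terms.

Method: write R = a + b12*e_{12} + b13*e_{13} + b23*e_{23} with a^2 + b12^2 + b13^2 + b23^2 = 1 (so R^-1 = ~R). Expanding the columns R e_j ~R gives tr M = 4a^2 - 1 and, from the antisymmetric part, M21 - M12 = -4a*b12, M13 - M31 = 4a*b13, M32 - M23 = -4a*b23.
Here tr M = -\frac{69}{169}, so a^2 = (1 + tr M)/4 = \frac{25}{169} and a = ±\frac{5}{13}. Taking a = \frac{5}{13}: M21 - M12 = 0, M13 - M31 = -\frac{240}{169}, M32 - M23 = 0, giving b12 = 0, b13 = -\frac{12}{13}, b23 = 0, i.e. R = \frac{5}{13} - \frac{12}{13} e_{13}.
Its e_{13} coefficient is negative, so report the other preimage -R.
Answer: -\frac{5}{13} + \frac{12}{13} e_{13}. Why the constraint matters: R and -R act identically through the sandwich — M has trace -\frac{69}{169} either way — so only the sign condition on e_{13} picks one of the two preimages.


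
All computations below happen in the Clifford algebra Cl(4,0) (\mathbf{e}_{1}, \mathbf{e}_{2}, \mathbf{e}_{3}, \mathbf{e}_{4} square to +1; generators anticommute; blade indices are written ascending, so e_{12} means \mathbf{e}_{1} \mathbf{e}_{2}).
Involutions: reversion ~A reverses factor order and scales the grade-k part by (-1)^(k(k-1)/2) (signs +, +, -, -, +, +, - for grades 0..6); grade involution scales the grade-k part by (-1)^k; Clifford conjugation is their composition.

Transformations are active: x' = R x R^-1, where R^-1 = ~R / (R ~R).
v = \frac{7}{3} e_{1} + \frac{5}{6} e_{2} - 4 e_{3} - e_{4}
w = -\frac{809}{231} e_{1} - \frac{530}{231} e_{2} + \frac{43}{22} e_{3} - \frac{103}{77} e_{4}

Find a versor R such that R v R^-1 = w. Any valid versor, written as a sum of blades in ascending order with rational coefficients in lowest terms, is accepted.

The midline construction: v and w both square to \frac{833}{36}, so reflecting in their sum -\frac{90}{77} e_{1} - \frac{225}{154} e_{2} - \frac{45}{22} e_{3} - \frac{180}{77} e_{4} exchanges them.
Answer: -\frac{90}{77} e_{1} - \frac{225}{154} e_{2} - \frac{45}{22} e_{3} - \frac{180}{77} e_{4}


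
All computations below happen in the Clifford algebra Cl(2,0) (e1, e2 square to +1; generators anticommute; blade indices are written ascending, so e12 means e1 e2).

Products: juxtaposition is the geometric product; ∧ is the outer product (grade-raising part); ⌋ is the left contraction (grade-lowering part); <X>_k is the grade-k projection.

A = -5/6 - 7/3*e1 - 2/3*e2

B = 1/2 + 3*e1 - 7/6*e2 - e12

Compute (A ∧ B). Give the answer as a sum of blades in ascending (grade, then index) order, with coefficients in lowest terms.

step 1: -5/12 - 11/3*e1 + 23/36*e2 + 50/9*e12
Answer: -5/12 - 11/3*e1 + 23/36*e2 + 50/9*e12


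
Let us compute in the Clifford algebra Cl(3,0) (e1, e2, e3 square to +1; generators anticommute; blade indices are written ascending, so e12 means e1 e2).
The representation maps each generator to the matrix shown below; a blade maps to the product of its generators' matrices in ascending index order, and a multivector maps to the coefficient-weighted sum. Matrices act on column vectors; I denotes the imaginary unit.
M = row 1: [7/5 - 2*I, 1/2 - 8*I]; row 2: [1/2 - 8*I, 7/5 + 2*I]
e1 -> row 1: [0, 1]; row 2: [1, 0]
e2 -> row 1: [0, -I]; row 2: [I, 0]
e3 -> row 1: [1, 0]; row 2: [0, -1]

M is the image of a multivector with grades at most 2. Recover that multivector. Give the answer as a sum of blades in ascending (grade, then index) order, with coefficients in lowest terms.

Method: 1, rho(e1), rho(e2), rho(e3) form a trace-orthogonal basis of the 2x2 complex matrices (tr(X Y) = 2 if X = Y, else 0), so M = m0*1 + m1*rho(e1) + m2*rho(e2) + m3*rho(e3) with m0 = tr(M)/2 = 7/5, m1 = tr(M rho(e1))/2 = 1/2 - 8*I, m2 = tr(M rho(e2))/2 = 0, m3 = tr(M rho(e3))/2 = -2*I.
Multiplying table entries, the bivector images are rho(e12) = I*rho(e3), rho(e13) = -I*rho(e2), rho(e23) = I*rho(e1); with real blade coefficients the real parts of m0..m3 are the coefficients of 1, e1, e2, e3 and the imaginary parts give the bivectors (e23: Im m1, e13: -Im m2, e12: Im m3).
Answer: 7/5 + 1/2*e1 - 2*e12 - 8*e23


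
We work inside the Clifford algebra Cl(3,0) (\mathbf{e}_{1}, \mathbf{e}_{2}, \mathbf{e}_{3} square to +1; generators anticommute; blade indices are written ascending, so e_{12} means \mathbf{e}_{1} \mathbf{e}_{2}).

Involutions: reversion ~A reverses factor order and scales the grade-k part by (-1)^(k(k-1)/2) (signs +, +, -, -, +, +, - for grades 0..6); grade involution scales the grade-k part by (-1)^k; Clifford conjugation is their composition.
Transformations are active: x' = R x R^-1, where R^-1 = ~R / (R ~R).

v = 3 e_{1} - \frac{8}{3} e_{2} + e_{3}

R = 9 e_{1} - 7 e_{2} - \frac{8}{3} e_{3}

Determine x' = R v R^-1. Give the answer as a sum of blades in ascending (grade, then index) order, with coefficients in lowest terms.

~R = 9 e_{1} - 7 e_{2} - \frac{8}{3} e_{3}, and R ~R = \frac{1234}{9}, so R^-1 = ~R / (\frac{1234}{9}).
R v = 43 - 3 e_{12} + 17 e_{13} - \frac{127}{9} e_{23}
Answer: \frac{1632}{617} e_{1} - \frac{3191}{1851} e_{2} - \frac{1649}{617} e_{3}


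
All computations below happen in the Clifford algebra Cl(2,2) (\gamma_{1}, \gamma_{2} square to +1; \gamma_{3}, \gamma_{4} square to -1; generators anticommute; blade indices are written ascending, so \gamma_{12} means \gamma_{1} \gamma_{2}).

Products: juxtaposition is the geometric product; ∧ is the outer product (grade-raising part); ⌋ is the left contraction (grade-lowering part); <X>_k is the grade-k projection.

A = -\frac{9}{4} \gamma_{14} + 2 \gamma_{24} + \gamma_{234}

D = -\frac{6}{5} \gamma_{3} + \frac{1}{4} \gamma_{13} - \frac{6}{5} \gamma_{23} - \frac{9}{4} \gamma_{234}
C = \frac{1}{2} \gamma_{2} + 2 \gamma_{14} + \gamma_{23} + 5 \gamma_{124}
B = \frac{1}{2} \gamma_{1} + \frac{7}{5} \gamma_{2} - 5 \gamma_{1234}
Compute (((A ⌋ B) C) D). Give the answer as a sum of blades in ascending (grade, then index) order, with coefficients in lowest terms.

step 1: -5 \gamma_{1} + 10 \gamma_{13} + \frac{45}{4} \gamma_{23}
step 2: \frac{45}{4} - \frac{45}{8} \gamma_{3} - 10 \gamma_{4} + \frac{15}{2} \gamma_{12} - 25 \gamma_{24} - 20 \gamma_{34} - 10 \gamma_{123} - \frac{225}{4} \gamma_{134} + 50 \gamma_{234} + \frac{45}{2} \gamma_{1234}
step 3: \frac{423}{4} + \frac{1959}{32} \gamma_{1} - \frac{143}{4} \gamma_{2} - \frac{279}{4} \gamma_{3} - \frac{801}{16} \gamma_{4} - \frac{2217}{16} \gamma_{12} - \frac{99}{16} \gamma_{13} + 58 \gamma_{14} - \frac{303}{8} \gamma_{23} - \frac{927}{32} \gamma_{24} + 18 \gamma_{34} - 9 \gamma_{123} + 28 \gamma_{124} - \frac{155}{8} \gamma_{134} - \frac{693}{16} \gamma_{234} + \frac{25}{4} \gamma_{1234}
Answer: \frac{423}{4} + \frac{1959}{32} \gamma_{1} - \frac{143}{4} \gamma_{2} - \frac{279}{4} \gamma_{3} - \frac{801}{16} \gamma_{4} - \frac{2217}{16} \gamma_{12} - \frac{99}{16} \gamma_{13} + 58 \gamma_{14} - \frac{303}{8} \gamma_{23} - \frac{927}{32} \gamma_{24} + 18 \gamma_{34} - 9 \gamma_{123} + 28 \gamma_{124} - \frac{155}{8} \gamma_{134} - \frac{693}{16} \gamma_{234} + \frac{25}{4} \gamma_{1234}


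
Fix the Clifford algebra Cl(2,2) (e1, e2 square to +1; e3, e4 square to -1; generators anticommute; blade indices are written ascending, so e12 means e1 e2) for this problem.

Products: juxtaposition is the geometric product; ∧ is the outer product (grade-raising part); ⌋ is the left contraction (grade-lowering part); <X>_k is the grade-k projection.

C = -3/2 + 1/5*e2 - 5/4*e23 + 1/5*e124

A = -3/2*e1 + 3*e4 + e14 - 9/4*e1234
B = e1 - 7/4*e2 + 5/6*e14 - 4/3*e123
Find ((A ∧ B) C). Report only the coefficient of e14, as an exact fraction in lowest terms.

step 1: 21/8*e12 - 3*e14 + 21/4*e24 + 7/4*e124 + 4*e1234
step 2: 7/20 + 63/40*e1 + 3/5*e2 + 4/5*e3 - 63/40*e4 - 63/16*e12 - 105/32*e13 - 17/20*e14 - 63/8*e24 - 105/16*e34 - 81/40*e124 - 111/80*e134 - 9/4*e1234
Answer: -17/20


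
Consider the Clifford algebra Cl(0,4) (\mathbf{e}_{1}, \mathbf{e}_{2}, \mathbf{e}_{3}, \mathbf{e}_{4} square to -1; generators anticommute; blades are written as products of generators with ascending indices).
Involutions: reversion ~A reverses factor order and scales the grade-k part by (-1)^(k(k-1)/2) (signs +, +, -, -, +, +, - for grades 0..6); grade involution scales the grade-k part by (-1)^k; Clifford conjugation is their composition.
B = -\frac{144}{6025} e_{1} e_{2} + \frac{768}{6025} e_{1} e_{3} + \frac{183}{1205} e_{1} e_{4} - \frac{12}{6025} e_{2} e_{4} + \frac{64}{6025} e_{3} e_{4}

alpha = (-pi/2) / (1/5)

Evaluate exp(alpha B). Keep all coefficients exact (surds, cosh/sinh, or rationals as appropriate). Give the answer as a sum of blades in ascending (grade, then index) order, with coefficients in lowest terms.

B^2 term by term: the squares give (-\frac{144}{6025})^2*(e_{1} e_{2})^2 + (\frac{768}{6025})^2*(e_{1} e_{3})^2 + (\frac{183}{1205})^2*(e_{1} e_{4})^2 + (-\frac{12}{6025})^2*(e_{2} e_{4})^2 + (\frac{64}{6025})^2*(e_{3} e_{4})^2 = \frac{20736}{36300625}*(-1) + \frac{589824}{36300625}*(-1) + \frac{33489}{1452025}*(-1) + \frac{144}{36300625}*(-1) + \frac{4096}{36300625}*(-1) = -\frac{1}{25} (each basis 2-blade squares to minus the product of its generators' squares); cross terms between blades sharing an index anticommute and cancel; the commuting (index-disjoint) pairs give grade-4 terms 2*c*c'*(blade product), which cancel blade by blade — e_{1} e_{2} e_{3} e_{4}: -\frac{18432}{36300625} + \frac{18432}{36300625} = 0 — confirming B is simple. So B^2 = -\frac{1}{25}.
B^2 = -\frac{1}{25} — the negative square puts this in the circular regime; l = \frac{1}{5}, alpha*l = - \frac{\pi}{2}, so exp(alpha B) = cos(- \frac{\pi}{2}) + (sin(- \frac{\pi}{2})/(\frac{1}{5}))*B = 0 + (-5)*B.
Answer: \frac{144}{1205} e_{1} e_{2} - \frac{768}{1205} e_{1} e_{3} - \frac{183}{241} e_{1} e_{4} + \frac{12}{1205} e_{2} e_{4} - \frac{64}{1205} e_{3} e_{4}


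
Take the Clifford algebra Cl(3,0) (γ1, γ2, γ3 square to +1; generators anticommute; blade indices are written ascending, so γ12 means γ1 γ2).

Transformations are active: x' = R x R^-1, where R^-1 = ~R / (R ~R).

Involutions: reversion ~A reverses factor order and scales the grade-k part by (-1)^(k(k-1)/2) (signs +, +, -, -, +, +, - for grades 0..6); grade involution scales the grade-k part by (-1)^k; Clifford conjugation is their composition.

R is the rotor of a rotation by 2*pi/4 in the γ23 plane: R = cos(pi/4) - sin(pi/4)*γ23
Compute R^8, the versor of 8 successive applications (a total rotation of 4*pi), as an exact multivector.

Rotor phase runs at HALF the rotation angle; powers of one rotor simply add phase, so after 8 steps in γ23 the phase is 8*pi/4 = 2*pi and R^8 = cos(2*pi) - sin(2*pi)*γ23.
cos(2*pi) = 1 and sin(2*pi) = 0, so R^8 = 1. The total rotation 4*pi is 2 full turns, so every vector returns to itself, yet the rotor is +1, back on the identity sheet (an even number of 2*pi turns).
Answer: 1


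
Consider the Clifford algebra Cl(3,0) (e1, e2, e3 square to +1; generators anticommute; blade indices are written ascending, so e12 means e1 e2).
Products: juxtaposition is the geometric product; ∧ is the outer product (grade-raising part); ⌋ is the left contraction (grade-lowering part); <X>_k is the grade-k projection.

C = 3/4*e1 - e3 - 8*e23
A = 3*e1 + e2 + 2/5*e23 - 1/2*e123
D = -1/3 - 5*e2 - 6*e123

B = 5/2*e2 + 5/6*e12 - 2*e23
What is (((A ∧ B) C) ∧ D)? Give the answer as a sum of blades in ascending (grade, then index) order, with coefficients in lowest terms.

step 1: 15/2*e12 - 6*e123
step 2: -48*e1 - 45/8*e2 + 6*e12 - 60*e13 - 9/2*e23 - 15/2*e123
step 3: 16*e1 + 15/8*e2 + 238*e12 + 20*e13 + 3/2*e23 - 595/2*e123
Answer: 16*e1 + 15/8*e2 + 238*e12 + 20*e13 + 3/2*e23 - 595/2*e123


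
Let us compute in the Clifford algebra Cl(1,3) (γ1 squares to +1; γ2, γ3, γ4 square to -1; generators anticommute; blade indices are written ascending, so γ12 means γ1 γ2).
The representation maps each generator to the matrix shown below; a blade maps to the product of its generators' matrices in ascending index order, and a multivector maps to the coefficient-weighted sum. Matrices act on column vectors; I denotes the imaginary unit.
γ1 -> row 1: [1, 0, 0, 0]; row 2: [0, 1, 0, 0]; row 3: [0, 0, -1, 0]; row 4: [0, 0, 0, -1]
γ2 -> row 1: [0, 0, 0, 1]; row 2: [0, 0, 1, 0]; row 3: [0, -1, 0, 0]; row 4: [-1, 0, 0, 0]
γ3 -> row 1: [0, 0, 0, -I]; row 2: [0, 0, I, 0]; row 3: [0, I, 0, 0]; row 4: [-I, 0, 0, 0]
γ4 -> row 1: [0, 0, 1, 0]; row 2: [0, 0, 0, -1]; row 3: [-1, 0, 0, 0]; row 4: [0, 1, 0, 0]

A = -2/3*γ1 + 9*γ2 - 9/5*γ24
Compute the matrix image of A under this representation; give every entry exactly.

Bivector images (products of the table entries): rho(γ24) = rho(γ2)rho(γ4) = row 1: [0, 1, 0, 0]; row 2: [-1, 0, 0, 0]; row 3: [0, 0, 0, 1]; row 4: [0, 0, -1, 0].
M = (-2/3)*rho(γ1) + (9)*rho(γ2) + (-9/5)*rho(γ24), summed entrywise:
Answer: row 1: [-2/3, -9/5, 0, 9]; row 2: [9/5, -2/3, 9, 0]; row 3: [0, -9, 2/3, -9/5]; row 4: [-9, 0, 9/5, 2/3]


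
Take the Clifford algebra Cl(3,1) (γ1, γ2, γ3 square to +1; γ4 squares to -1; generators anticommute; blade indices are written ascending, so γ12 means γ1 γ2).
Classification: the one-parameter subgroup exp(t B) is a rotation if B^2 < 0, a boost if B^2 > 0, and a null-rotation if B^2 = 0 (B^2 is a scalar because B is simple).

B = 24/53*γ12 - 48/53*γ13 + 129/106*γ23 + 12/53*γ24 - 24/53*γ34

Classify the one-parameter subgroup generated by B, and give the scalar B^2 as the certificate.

B^2 term by term: the squares give (24/53)^2*(γ12)^2 + (-48/53)^2*(γ13)^2 + (129/106)^2*(γ23)^2 + (12/53)^2*(γ24)^2 + (-24/53)^2*(γ34)^2 = 576/2809*(-1) + 2304/2809*(-1) + 16641/11236*(-1) + 144/2809*(+1) + 576/2809*(+1) = -9/4 (each basis 2-blade squares to minus the product of its generators' squares); cross terms between blades sharing an index anticommute and cancel; the commuting (index-disjoint) pairs give grade-4 terms 2*c*c'*(blade product), which cancel blade by blade — γ1234: -1152/2809 + 1152/2809 = 0 — confirming B is simple. So B^2 = -9/4.
Answer: rotation, certificate B^2 = -9/4. The scalar -9/4 is the complete invariant here: its sign names the subgroup type.


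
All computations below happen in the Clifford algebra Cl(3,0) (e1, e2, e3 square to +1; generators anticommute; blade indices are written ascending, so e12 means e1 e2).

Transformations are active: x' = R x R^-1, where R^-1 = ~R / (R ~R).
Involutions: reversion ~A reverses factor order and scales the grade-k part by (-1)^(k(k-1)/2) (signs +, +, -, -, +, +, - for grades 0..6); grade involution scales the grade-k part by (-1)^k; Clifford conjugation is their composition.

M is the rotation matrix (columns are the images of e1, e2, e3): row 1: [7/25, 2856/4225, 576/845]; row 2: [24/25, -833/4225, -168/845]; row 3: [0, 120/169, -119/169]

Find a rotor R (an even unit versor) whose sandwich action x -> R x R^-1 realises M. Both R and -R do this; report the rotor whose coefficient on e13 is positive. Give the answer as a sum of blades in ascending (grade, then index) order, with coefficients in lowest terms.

Method: write R = a + b12*e12 + b13*e13 + b23*e23 with a^2 + b12^2 + b13^2 + b23^2 = 1 (so R^-1 = ~R). Expanding the columns R e_j ~R gives tr M = 4a^2 - 1 and, from the antisymmetric part, M21 - M12 = -4a*b12, M13 - M31 = 4a*b13, M32 - M23 = -4a*b23.
Here tr M = -105/169, so a^2 = (1 + tr M)/4 = 16/169 and a = ±4/13. Taking a = 4/13: M21 - M12 = 48/169, M13 - M31 = 576/845, M32 - M23 = 768/845, giving b12 = -3/13, b13 = 36/65, b23 = -48/65, i.e. R = 4/13 - 3/13*e12 + 36/65*e13 - 48/65*e23.
Its e13 coefficient is already positive.
Answer: 4/13 - 3/13*e12 + 36/65*e13 - 48/65*e23. Why the constraint matters: R and -R act identically through the sandwich — M has trace -105/169 either way — so only the sign condition on e13 picks one of the two preimages.


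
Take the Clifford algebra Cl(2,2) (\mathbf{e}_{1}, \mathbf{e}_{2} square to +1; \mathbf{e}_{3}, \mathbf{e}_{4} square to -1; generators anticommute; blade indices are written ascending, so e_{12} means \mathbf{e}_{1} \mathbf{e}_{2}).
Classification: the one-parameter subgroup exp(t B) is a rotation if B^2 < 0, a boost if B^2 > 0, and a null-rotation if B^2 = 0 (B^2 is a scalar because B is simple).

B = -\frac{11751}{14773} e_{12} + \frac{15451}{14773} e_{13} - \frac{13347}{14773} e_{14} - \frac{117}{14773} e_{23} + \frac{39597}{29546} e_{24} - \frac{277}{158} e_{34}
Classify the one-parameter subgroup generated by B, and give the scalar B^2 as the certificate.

B^2 term by term: the squares give (-\frac{11751}{14773})^2*(e_{12})^2 + (\frac{15451}{14773})^2*(e_{13})^2 + (-\frac{13347}{14773})^2*(e_{14})^2 + (-\frac{117}{14773})^2*(e_{23})^2 + (\frac{39597}{29546})^2*(e_{24})^2 + (-\frac{277}{158})^2*(e_{34})^2 = \frac{138086001}{218241529}*(-1) + \frac{238733401}{218241529}*(+1) + \frac{178142409}{218241529}*(+1) + \frac{13689}{218241529}*(+1) + \frac{1567922409}{872966116}*(+1) + \frac{76729}{24964}*(-1) = 0 (each basis 2-blade squares to minus the product of its generators' squares); cross terms between blades sharing an index anticommute and cancel; the commuting (index-disjoint) pairs give grade-4 terms 2*c*c'*(blade product), which cancel blade by blade — e_{1234}: \frac{3255027}{1167067} - \frac{611813247}{218241529} + \frac{3123198}{218241529} = 0 — confirming B is simple. So B^2 = 0.
Answer: null-rotation, certificate B^2 = 0. Because 0 is invariant under every versor sandwich, the classification follows from its sign alone.


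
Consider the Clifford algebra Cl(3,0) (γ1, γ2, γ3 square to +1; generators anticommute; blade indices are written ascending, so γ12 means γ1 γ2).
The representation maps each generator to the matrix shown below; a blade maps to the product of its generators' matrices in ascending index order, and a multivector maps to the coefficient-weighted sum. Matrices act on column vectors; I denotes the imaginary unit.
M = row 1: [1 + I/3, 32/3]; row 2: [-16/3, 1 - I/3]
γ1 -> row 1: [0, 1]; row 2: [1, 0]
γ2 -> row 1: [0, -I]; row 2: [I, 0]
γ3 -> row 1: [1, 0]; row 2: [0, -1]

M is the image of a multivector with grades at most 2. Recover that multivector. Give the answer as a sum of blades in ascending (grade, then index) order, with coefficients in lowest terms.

Method: 1, rho(γ1), rho(γ2), rho(γ3) form a trace-orthogonal basis of the 2x2 complex matrices (tr(X Y) = 2 if X = Y, else 0), so M = m0*1 + m1*rho(γ1) + m2*rho(γ2) + m3*rho(γ3) with m0 = tr(M)/2 = 1, m1 = tr(M rho(γ1))/2 = 8/3, m2 = tr(M rho(γ2))/2 = 8*I, m3 = tr(M rho(γ3))/2 = I/3.
Multiplying table entries, the bivector images are rho(γ12) = I*rho(γ3), rho(γ13) = -I*rho(γ2), rho(γ23) = I*rho(γ1); with real blade coefficients the real parts of m0..m3 are the coefficients of 1, γ1, γ2, γ3 and the imaginary parts give the bivectors (γ23: Im m1, γ13: -Im m2, γ12: Im m3).
Answer: 1 + 8/3*γ1 + 1/3*γ12 - 8*γ13


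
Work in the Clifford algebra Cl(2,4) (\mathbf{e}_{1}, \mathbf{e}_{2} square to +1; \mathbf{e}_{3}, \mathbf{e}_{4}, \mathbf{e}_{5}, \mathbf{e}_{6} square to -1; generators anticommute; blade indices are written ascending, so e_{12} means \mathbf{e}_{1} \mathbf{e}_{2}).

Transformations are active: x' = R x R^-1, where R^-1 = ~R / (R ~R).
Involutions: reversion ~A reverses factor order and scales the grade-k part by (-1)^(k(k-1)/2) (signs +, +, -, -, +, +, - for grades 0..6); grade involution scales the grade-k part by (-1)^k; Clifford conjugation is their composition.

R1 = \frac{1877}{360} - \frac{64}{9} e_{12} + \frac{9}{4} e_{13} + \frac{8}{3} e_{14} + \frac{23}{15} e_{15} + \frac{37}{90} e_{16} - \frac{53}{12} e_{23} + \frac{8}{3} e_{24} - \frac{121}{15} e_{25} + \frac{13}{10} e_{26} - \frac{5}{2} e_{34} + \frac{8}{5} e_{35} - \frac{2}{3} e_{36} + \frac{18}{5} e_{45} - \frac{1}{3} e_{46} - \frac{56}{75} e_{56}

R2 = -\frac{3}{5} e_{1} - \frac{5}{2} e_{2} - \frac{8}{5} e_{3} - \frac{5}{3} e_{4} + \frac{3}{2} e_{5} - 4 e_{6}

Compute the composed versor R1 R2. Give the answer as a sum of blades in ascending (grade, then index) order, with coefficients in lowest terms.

Distribute over the terms of R2 (each basis-blade product reordered to ascending indices, repeated generators contracted through their squares):
R1 (-\frac{3}{5} e_{1}) = -\frac{1877}{600} e_{1} - \frac{64}{15} e_{2} + \frac{27}{20} e_{3} + \frac{8}{5} e_{4} + \frac{23}{25} e_{5} + \frac{37}{150} e_{6} + \frac{53}{20} e_{123} - \frac{8}{5} e_{124} + \frac{121}{25} e_{125} - \frac{39}{50} e_{126} + \frac{3}{2} e_{134} - \frac{24}{25} e_{135} + \frac{2}{5} e_{136} - \frac{54}{25} e_{145} + \frac{1}{5} e_{146} + \frac{56}{125} e_{156}
R1 (-\frac{5}{2} e_{2}) = \frac{160}{9} e_{1} - \frac{1877}{144} e_{2} - \frac{265}{24} e_{3} + \frac{20}{3} e_{4} - \frac{121}{6} e_{5} + \frac{13}{4} e_{6} + \frac{45}{8} e_{123} + \frac{20}{3} e_{124} + \frac{23}{6} e_{125} + \frac{37}{36} e_{126} + \frac{25}{4} e_{234} - 4 e_{235} + \frac{5}{3} e_{236} - 9 e_{245} + \frac{5}{6} e_{246} + \frac{28}{15} e_{256}
R1 (-\frac{8}{5} e_{3}) = \frac{18}{5} e_{1} - \frac{106}{15} e_{2} - \frac{1877}{225} e_{3} + 4 e_{4} - \frac{64}{25} e_{5} + \frac{16}{15} e_{6} + \frac{512}{45} e_{123} + \frac{64}{15} e_{134} + \frac{184}{75} e_{135} + \frac{148}{225} e_{136} + \frac{64}{15} e_{234} - \frac{968}{75} e_{235} + \frac{52}{25} e_{236} - \frac{144}{25} e_{345} + \frac{8}{15} e_{346} + \frac{448}{375} e_{356}
R1 (-\frac{5}{3} e_{4}) = \frac{40}{9} e_{1} + \frac{40}{9} e_{2} - \frac{25}{6} e_{3} - \frac{1877}{216} e_{4} - 6 e_{5} + \frac{5}{9} e_{6} + \frac{320}{27} e_{124} - \frac{15}{4} e_{134} + \frac{23}{9} e_{145} + \frac{37}{54} e_{146} + \frac{265}{36} e_{234} - \frac{121}{9} e_{245} + \frac{13}{6} e_{246} + \frac{8}{3} e_{345} - \frac{10}{9} e_{346} + \frac{56}{45} e_{456}
R1 (\frac{3}{2} e_{5}) = -\frac{23}{10} e_{1} + \frac{121}{10} e_{2} - \frac{12}{5} e_{3} - \frac{27}{5} e_{4} + \frac{1877}{240} e_{5} - \frac{28}{25} e_{6} - \frac{32}{3} e_{125} + \frac{27}{8} e_{135} + 4 e_{145} - \frac{37}{60} e_{156} - \frac{53}{8} e_{235} + 4 e_{245} - \frac{39}{20} e_{256} - \frac{15}{4} e_{345} + e_{356} + \frac{1}{2} e_{456}
R1 (-4 e_{6}) = \frac{74}{45} e_{1} + \frac{26}{5} e_{2} - \frac{8}{3} e_{3} - \frac{4}{3} e_{4} - \frac{224}{75} e_{5} - \frac{1877}{90} e_{6} + \frac{256}{9} e_{126} - 9 e_{136} - \frac{32}{3} e_{146} - \frac{92}{15} e_{156} + \frac{53}{3} e_{236} - \frac{32}{3} e_{246} + \frac{484}{15} e_{256} + 10 e_{346} - \frac{32}{5} e_{356} - \frac{72}{5} e_{456}
Summing the partial products and collecting blades:
Answer: \frac{13223}{600} e_{1} - \frac{1889}{720} e_{2} - \frac{49081}{1800} e_{3} - \frac{3409}{1080} e_{4} - \frac{9189}{400} e_{5} - \frac{5057}{300} e_{6} + \frac{1415}{72} e_{123} + \frac{2284}{135} e_{124} - \frac{299}{150} e_{125} + \frac{25823}{900} e_{126} + \frac{121}{60} e_{134} + \frac{2921}{600} e_{135} - \frac{1787}{225} e_{136} + \frac{989}{225} e_{145} - \frac{2641}{270} e_{146} - \frac{3151}{500} e_{156} + \frac{1609}{90} e_{234} - \frac{14119}{600} e_{235} + \frac{1606}{75} e_{236} - \frac{166}{9} e_{245} - \frac{23}{3} e_{246} + \frac{1931}{60} e_{256} - \frac{2053}{300} e_{345} + \frac{424}{45} e_{346} - \frac{1577}{375} e_{356} - \frac{1139}{90} e_{456}
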